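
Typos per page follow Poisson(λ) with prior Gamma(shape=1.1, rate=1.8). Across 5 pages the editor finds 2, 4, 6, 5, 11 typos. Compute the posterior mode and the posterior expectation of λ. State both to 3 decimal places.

MAP = 4.132, posterior mean = 4.279

Σ counts = 28. Posterior: Gamma(shape = 1.1+28 = 29.1, rate = 1.8+5 = 6.8).
Mode = (α−1)/β = 28.1/6.8 = 4.132.
Mean = α/β = 29.1/6.8 = 4.279.
Mean > mode: the posterior has a right tail.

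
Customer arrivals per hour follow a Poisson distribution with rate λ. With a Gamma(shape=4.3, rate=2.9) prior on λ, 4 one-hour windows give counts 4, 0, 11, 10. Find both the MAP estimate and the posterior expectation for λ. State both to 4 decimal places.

Σ counts = 25. Posterior: Gamma(shape = 4.3+25 = 29.3, rate = 2.9+4 = 6.9).
Mode = (α−1)/β = 28.3/6.9 = 4.1014.
Mean = α/β = 29.3/6.9 = 4.2464.

MAP: 4.1014. Posterior mean: 4.2464.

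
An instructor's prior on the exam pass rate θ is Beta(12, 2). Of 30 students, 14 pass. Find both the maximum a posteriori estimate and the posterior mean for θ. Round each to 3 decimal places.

Posterior: Beta(12+14, 2+16) = Beta(26, 18).
Mode = (26−1)/(26+18−2) = 25/42 = 0.595.
Mean = 26/(26+18) = 26/44 = 0.591.

maximum a posteriori estimate = 0.595, posterior mean = 0.591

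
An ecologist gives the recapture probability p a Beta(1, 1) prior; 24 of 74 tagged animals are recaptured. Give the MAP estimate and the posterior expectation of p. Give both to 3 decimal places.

MAP estimate = 0.324, posterior expectation = 0.329

Posterior: Beta(1+24, 1+50) = Beta(25, 51).
Mode = (25−1)/(25+51−2) = 24/74 = 0.324.
Mean = 25/(25+51) = 25/76 = 0.329.
The mean is pulled above the mode by the posterior's right skew.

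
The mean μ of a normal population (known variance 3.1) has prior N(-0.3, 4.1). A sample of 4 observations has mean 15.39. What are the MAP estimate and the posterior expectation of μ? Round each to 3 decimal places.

MAP estimate = 12.896, posterior expectation = 12.896

Posterior for μ is Normal. Precision-weighted mean: (1/4.1·-0.3 + 4/3.1·15.39) / (1/4.1 + 4/3.1) = 12.896.
A Normal posterior is symmetric, so mode = mean.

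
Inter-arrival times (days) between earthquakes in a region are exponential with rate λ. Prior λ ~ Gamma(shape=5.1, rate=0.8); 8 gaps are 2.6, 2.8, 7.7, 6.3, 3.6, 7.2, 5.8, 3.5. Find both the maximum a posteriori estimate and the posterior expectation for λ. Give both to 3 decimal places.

Σ times = 39.5. Posterior: Gamma(shape = 5.1+8 = 13.1, rate = 0.8+39.5 = 40.3).
Mode = (α−1)/β = 12.1/40.3 = 0.300.
Mean = α/β = 13.1/40.3 = 0.325.

MAP = 0.300; posterior mean = 0.325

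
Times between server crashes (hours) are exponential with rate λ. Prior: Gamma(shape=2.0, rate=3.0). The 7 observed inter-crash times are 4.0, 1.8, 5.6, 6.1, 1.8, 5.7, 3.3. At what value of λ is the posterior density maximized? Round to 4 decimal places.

Σ times = 28.3. Posterior: Gamma(shape = 2.0+7 = 9.0, rate = 3.0+28.3 = 31.3).
Mode = (α−1)/β = 8.0/31.3 = 0.2556.
Mean = α/β = 9.0/31.3 = 0.2875.
This is the posterior mode — the MAP estimate.

0.2556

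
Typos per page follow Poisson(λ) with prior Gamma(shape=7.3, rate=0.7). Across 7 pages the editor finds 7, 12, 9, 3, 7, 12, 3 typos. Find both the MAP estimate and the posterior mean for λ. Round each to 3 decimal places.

MAP: 7.701. Posterior mean: 7.831.

Σ counts = 53. Posterior: Gamma(shape = 7.3+53 = 60.3, rate = 0.7+7 = 7.7).
Mode = (α−1)/β = 59.3/7.7 = 7.701.
Mean = α/β = 60.3/7.7 = 7.831.
The posterior is right-skewed, so the mean exceeds the mode.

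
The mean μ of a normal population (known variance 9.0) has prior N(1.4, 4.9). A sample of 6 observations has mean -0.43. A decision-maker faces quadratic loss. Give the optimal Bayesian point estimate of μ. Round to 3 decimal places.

-0.001

Posterior for μ is Normal. Precision-weighted mean: (1/4.9·1.4 + 6/9.0·-0.43) / (1/4.9 + 6/9.0) = -0.001.
A Normal posterior is symmetric, so mode = mean.
Quadratic loss ⇒ the optimal estimator is the posterior mean.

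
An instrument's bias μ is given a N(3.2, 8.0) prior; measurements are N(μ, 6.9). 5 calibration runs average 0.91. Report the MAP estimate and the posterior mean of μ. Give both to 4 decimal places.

Posterior for μ is Normal. Precision-weighted mean: (1/8.0·3.2 + 5/6.9·0.91) / (1/8.0 + 5/6.9) = 1.2469.
A Normal posterior is symmetric, so mode = mean.

MAP = 1.2469; posterior mean = 1.2469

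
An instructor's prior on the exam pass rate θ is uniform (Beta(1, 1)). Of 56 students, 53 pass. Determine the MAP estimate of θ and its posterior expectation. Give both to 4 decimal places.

Posterior: Beta(1+53, 1+3) = Beta(54, 4).
Mode = (54−1)/(54+4−2) = 53/56 = 0.9464.
With a flat prior the MAP equals the MLE, 53/56.
Mean = 54/(54+4) = 54/58 = 0.9310.
Mode > mean: the posterior has a left tail.

θ_MAP = 0.9464, E[θ|data] = 0.9310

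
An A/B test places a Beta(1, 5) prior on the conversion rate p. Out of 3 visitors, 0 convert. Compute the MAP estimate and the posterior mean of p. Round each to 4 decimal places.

MAP estimate = 0.0000, posterior mean = 0.1111

Posterior: Beta(1+0, 5+3) = Beta(1, 8).
Since α = 1 ≤ 1 and β > 1, the Beta density is monotone decreasing on [0,1]; the mode is at 0.
Mean = 1/(1+8) = 0.1111.
Mean > mode: the posterior has a right tail.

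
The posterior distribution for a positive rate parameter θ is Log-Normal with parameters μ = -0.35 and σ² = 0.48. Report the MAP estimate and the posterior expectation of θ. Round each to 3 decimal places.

Mode = exp(μ − σ²) = exp(-0.83) = 0.436.
Mean = exp(μ + σ²/2) = exp(-0.110) = 0.896.
Mean > mode: the posterior has a right tail.

θ_MAP = 0.436, E[θ|data] = 0.896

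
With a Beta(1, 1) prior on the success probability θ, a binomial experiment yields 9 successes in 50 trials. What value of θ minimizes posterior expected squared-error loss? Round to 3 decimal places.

Posterior: Beta(1+9, 1+41) = Beta(10, 42).
Mode = (10−1)/(10+42−2) = 9/50 = 0.180.
With a flat prior the MAP equals the MLE, 9/50.
Mean = 10/(10+42) = 10/52 = 0.192.
Squared-error loss ⇒ the optimal estimator is the posterior mean.

0.192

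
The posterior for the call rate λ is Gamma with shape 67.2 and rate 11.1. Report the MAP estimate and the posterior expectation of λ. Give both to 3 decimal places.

Mode = (α−1)/β = 66.2/11.1 = 5.964.
Mean = α/β = 67.2/11.1 = 6.054.
Right-skewed posterior ⇒ mode < mean.

MAP: 5.964. Posterior mean: 6.054.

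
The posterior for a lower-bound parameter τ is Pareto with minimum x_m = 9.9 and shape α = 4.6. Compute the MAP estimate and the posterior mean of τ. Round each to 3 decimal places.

The Pareto density is strictly decreasing on [x_m, ∞), so the mode is x_m = 9.900.
Mean = α·x_m/(α−1) = 4.6·9.9/3.6 = 12.650.
The mean is pulled above the mode by the posterior's right skew.

MAP estimate = 9.900, posterior mean = 12.650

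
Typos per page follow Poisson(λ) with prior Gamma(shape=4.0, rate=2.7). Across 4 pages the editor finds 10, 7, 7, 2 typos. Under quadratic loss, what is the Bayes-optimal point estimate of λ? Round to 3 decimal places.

Σ counts = 26. Posterior: Gamma(shape = 4.0+26 = 30.0, rate = 2.7+4 = 6.7).
Mode = (α−1)/β = 29.0/6.7 = 4.328.
Mean = α/β = 30.0/6.7 = 4.478.
Quadratic loss ⇒ the optimal estimator is the posterior mean.

4.478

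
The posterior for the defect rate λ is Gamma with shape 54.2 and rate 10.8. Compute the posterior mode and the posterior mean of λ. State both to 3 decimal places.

posterior mode = 4.926, posterior mean = 5.019

Mode = (α−1)/β = 53.2/10.8 = 4.926.
Mean = α/β = 54.2/10.8 = 5.019.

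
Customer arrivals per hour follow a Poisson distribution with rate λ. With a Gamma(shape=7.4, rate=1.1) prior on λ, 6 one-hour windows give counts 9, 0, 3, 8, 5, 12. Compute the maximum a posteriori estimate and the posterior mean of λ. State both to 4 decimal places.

maximum a posteriori estimate = 6.1127, posterior mean = 6.2535

Σ counts = 37. Posterior: Gamma(shape = 7.4+37 = 44.4, rate = 1.1+6 = 7.1).
Mode = (α−1)/β = 43.4/7.1 = 6.1127.
Mean = α/β = 44.4/7.1 = 6.2535.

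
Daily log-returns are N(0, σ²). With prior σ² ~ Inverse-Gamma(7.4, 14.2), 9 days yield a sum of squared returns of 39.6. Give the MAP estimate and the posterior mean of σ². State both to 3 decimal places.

MAP = 2.636, posterior mean = 3.119

Posterior: Inverse-Gamma(shape = 7.4+9/2 = 11.9, scale = 14.2+39.6/2 = 34.0).
Mode = β/(α+1) = 34.0/12.9 = 2.636.
Mean = β/(α−1) = 34.0/10.9 = 3.119.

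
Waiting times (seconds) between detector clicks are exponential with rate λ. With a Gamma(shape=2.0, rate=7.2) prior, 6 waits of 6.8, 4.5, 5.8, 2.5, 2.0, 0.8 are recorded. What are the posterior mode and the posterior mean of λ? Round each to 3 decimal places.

Σ times = 22.4. Posterior: Gamma(shape = 2.0+6 = 8.0, rate = 7.2+22.4 = 29.6).
Mode = (α−1)/β = 7.0/29.6 = 0.236.
Mean = α/β = 8.0/29.6 = 0.270.

posterior mode = 0.236, posterior mean = 0.270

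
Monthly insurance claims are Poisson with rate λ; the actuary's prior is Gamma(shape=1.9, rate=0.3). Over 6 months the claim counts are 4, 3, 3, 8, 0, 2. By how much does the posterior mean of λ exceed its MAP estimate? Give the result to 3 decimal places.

Σ counts = 20. Posterior: Gamma(shape = 1.9+20 = 21.9, rate = 0.3+6 = 6.3).
Mode = (α−1)/β = 20.9/6.3 = 3.317.
Mean = α/β = 21.9/6.3 = 3.476.
Difference = 3.476 − 3.317 = 0.159.
The posterior is right-skewed, so the mean exceeds the mode.

0.159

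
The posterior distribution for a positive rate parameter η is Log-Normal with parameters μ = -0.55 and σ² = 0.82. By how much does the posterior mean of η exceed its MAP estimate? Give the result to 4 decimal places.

Mode = exp(μ − σ²) = exp(-1.37) = 0.2541.
Mean = exp(μ + σ²/2) = exp(-0.140) = 0.8694.
Difference = 0.8694 − 0.2541 = 0.6153.
Right-skewed posterior ⇒ mode < mean.

0.6153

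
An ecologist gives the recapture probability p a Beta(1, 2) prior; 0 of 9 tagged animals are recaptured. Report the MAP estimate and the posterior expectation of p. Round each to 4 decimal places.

Posterior: Beta(1+0, 2+9) = Beta(1, 11).
Since α = 1 ≤ 1 and β > 1, the Beta density is monotone decreasing on [0,1]; the mode is at 0.
Mean = 1/(1+11) = 0.0833.

MAP = 0.0000, posterior mean = 0.0833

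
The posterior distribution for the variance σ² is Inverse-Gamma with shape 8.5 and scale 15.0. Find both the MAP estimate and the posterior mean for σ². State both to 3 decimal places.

MAP = 1.579; posterior mean = 2.000

Mode = β/(α+1) = 15.0/9.5 = 1.579.
Mean = β/(α−1) = 15.0/7.5 = 2.000.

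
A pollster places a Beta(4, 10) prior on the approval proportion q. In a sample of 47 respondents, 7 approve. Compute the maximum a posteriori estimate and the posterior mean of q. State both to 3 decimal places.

Posterior: Beta(4+7, 10+40) = Beta(11, 50).
Mode = (11−1)/(11+50−2) = 10/59 = 0.169.
Mean = 11/(11+50) = 11/61 = 0.180.
The posterior is right-skewed, so the mean exceeds the mode.

MAP: 0.169. Posterior mean: 0.180.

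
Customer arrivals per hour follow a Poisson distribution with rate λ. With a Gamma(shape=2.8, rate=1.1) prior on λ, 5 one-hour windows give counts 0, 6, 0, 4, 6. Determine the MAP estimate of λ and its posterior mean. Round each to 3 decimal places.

MAP = 2.918, posterior mean = 3.082

Σ counts = 16. Posterior: Gamma(shape = 2.8+16 = 18.8, rate = 1.1+5 = 6.1).
Mode = (α−1)/β = 17.8/6.1 = 2.918.
Mean = α/β = 18.8/6.1 = 3.082.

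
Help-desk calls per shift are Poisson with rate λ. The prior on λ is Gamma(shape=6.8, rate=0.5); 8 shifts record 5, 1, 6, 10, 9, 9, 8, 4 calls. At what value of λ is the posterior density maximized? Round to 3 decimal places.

6.800

Σ counts = 52. Posterior: Gamma(shape = 6.8+52 = 58.8, rate = 0.5+8 = 8.5).
Mode = (α−1)/β = 57.8/8.5 = 6.800.
Mean = α/β = 58.8/8.5 = 6.918.
This is the posterior mode — the MAP estimate.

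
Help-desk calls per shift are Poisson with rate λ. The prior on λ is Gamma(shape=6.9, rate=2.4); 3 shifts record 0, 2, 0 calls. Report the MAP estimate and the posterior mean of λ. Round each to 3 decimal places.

Σ counts = 2. Posterior: Gamma(shape = 6.9+2 = 8.9, rate = 2.4+3 = 5.4).
Mode = (α−1)/β = 7.9/5.4 = 1.463.
Mean = α/β = 8.9/5.4 = 1.648.

λ_MAP = 1.463, E[λ|data] = 1.648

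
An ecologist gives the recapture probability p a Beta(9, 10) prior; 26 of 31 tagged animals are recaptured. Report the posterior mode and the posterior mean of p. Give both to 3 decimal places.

MAP = 0.708, posterior mean = 0.700

Posterior: Beta(9+26, 10+5) = Beta(35, 15).
Mode = (35−1)/(35+15−2) = 34/48 = 0.708.
Mean = 35/(35+15) = 35/50 = 0.700.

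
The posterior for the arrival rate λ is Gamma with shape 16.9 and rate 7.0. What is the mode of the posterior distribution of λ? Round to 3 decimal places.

Mode = (α−1)/β = 15.9/7.0 = 2.271.
Mean = α/β = 16.9/7.0 = 2.414.
This is the posterior mode — the MAP estimate.

2.271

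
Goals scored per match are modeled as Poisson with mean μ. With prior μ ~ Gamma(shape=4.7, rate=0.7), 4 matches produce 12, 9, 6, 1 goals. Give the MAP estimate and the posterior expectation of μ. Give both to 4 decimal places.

MAP = 6.7447, posterior mean = 6.9574

Σ counts = 28. Posterior: Gamma(shape = 4.7+28 = 32.7, rate = 0.7+4 = 4.7).
Mode = (α−1)/β = 31.7/4.7 = 6.7447.
Mean = α/β = 32.7/4.7 = 6.9574.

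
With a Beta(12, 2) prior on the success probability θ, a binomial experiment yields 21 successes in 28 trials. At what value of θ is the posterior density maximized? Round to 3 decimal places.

0.800

Posterior: Beta(12+21, 2+7) = Beta(33, 9).
Mode = (33−1)/(33+9−2) = 32/40 = 0.800.
Mean = 33/(33+9) = 33/42 = 0.786.
This is the posterior mode — the MAP estimate.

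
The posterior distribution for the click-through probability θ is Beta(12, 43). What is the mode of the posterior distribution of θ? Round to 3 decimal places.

0.208

Mode = (12−1)/(12+43−2) = 11/53 = 0.208.
Mean = 12/(12+43) = 12/55 = 0.218.
This is the posterior mode — the MAP estimate.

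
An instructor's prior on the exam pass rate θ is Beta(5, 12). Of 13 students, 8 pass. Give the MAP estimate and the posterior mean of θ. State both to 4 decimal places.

MAP = 0.4286, posterior mean = 0.4333

Posterior: Beta(5+8, 12+5) = Beta(13, 17).
Mode = (13−1)/(13+17−2) = 12/28 = 0.4286.
Mean = 13/(13+17) = 13/30 = 0.4333.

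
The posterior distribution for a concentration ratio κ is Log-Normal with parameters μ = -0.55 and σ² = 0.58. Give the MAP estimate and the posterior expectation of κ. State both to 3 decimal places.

MAP: 0.323. Posterior mean: 0.771.

Mode = exp(μ − σ²) = exp(-1.13) = 0.323.
Mean = exp(μ + σ²/2) = exp(-0.260) = 0.771.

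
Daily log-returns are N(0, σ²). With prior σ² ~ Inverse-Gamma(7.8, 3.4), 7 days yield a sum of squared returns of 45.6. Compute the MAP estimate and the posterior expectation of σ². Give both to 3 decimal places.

Posterior: Inverse-Gamma(shape = 7.8+7/2 = 11.3, scale = 3.4+45.6/2 = 26.2).
Mode = β/(α+1) = 26.2/12.3 = 2.130.
Mean = β/(α−1) = 26.2/10.3 = 2.544.

σ²_MAP = 2.130, E[σ²|data] = 2.544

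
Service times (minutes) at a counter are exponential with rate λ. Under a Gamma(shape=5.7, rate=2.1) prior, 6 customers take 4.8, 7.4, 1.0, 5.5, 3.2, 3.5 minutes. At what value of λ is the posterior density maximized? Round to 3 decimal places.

0.389

Σ times = 25.4. Posterior: Gamma(shape = 5.7+6 = 11.7, rate = 2.1+25.4 = 27.5).
Mode = (α−1)/β = 10.7/27.5 = 0.389.
Mean = α/β = 11.7/27.5 = 0.425.
This is the posterior mode — the MAP estimate.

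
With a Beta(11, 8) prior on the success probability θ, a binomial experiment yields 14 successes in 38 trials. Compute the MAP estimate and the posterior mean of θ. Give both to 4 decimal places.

MAP: 0.4364. Posterior mean: 0.4386.

Posterior: Beta(11+14, 8+24) = Beta(25, 32).
Mode = (25−1)/(25+32−2) = 24/55 = 0.4364.
Mean = 25/(25+32) = 25/57 = 0.4386.
The mean is pulled above the mode by the posterior's right skew.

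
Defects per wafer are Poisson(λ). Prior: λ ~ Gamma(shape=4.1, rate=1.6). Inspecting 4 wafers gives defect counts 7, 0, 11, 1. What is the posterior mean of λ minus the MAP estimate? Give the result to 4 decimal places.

Σ counts = 19. Posterior: Gamma(shape = 4.1+19 = 23.1, rate = 1.6+4 = 5.6).
Mode = (α−1)/β = 22.1/5.6 = 3.9464.
Mean = α/β = 23.1/5.6 = 4.1250.
Difference = 4.1250 − 3.9464 = 0.1786.
The mean is pulled above the mode by the posterior's right skew.

0.1786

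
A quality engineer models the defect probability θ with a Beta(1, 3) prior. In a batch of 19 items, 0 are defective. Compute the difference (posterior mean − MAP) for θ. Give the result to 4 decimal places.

0.0435

Posterior: Beta(1+0, 3+19) = Beta(1, 22).
Since α = 1 ≤ 1 and β > 1, the Beta density is monotone decreasing on [0,1]; the mode is at 0.
Mean = 1/(1+22) = 0.0435.
Difference = 0.0435 − 0.0000 = 0.0435.
Right-skewed posterior ⇒ mode < mean.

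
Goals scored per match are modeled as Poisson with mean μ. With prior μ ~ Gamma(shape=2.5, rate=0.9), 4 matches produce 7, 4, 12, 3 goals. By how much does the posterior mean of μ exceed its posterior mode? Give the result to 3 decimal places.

0.204

Σ counts = 26. Posterior: Gamma(shape = 2.5+26 = 28.5, rate = 0.9+4 = 4.9).
Mode = (α−1)/β = 27.5/4.9 = 5.612.
Mean = α/β = 28.5/4.9 = 5.816.
Difference = 5.816 − 5.612 = 0.204.
The posterior is right-skewed, so the mean exceeds the mode.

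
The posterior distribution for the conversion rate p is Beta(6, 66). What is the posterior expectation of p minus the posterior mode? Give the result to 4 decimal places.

Mode = (6−1)/(6+66−2) = 5/70 = 0.0714.
Mean = 6/(6+66) = 6/72 = 0.0833.
Difference = 0.0833 − 0.0714 = 0.0119.

0.0119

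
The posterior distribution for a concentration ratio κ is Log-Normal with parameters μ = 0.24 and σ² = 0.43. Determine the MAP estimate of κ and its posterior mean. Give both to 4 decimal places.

MAP: 0.8270. Posterior mean: 1.5762.

Mode = exp(μ − σ²) = exp(-0.19) = 0.8270.
Mean = exp(μ + σ²/2) = exp(0.455) = 1.5762.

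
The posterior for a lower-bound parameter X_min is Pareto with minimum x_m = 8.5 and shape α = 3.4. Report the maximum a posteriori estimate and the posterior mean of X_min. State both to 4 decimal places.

MAP: 8.5000. Posterior mean: 12.0417.

The Pareto density is strictly decreasing on [x_m, ∞), so the mode is x_m = 8.5000.
Mean = α·x_m/(α−1) = 3.4·8.5/2.4 = 12.0417.
Mean > mode: the posterior has a right tail.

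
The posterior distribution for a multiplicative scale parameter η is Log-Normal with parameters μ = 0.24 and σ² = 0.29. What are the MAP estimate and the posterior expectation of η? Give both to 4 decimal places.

MAP = 0.9512, posterior mean = 1.4696

Mode = exp(μ − σ²) = exp(-0.05) = 0.9512.
Mean = exp(μ + σ²/2) = exp(0.385) = 1.4696.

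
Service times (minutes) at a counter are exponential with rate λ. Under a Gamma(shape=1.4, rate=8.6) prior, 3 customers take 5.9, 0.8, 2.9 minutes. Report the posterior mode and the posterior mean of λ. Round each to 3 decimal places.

posterior mode = 0.187, posterior mean = 0.242

Σ times = 9.6. Posterior: Gamma(shape = 1.4+3 = 4.4, rate = 8.6+9.6 = 18.2).
Mode = (α−1)/β = 3.4/18.2 = 0.187.
Mean = α/β = 4.4/18.2 = 0.242.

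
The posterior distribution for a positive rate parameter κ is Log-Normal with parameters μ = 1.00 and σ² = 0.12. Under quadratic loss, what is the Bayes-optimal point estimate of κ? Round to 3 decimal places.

2.886

Mode = exp(μ − σ²) = exp(0.88) = 2.411.
Mean = exp(μ + σ²/2) = exp(1.060) = 2.886.
Quadratic loss ⇒ the optimal estimator is the posterior mean.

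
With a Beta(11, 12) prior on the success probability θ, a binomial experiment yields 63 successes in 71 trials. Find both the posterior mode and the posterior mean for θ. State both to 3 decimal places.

θ_MAP = 0.793, E[θ|data] = 0.787

Posterior: Beta(11+63, 12+8) = Beta(74, 20).
Mode = (74−1)/(74+20−2) = 73/92 = 0.793.
Mean = 74/(74+20) = 74/94 = 0.787.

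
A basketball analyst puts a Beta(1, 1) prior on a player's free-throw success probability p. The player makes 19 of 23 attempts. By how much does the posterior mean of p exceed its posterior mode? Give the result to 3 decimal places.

-0.026

Posterior: Beta(1+19, 1+4) = Beta(20, 5).
Mode = (20−1)/(20+5−2) = 19/23 = 0.826.
Mean = 20/(20+5) = 20/25 = 0.800.
Difference = 0.800 − 0.826 = -0.026.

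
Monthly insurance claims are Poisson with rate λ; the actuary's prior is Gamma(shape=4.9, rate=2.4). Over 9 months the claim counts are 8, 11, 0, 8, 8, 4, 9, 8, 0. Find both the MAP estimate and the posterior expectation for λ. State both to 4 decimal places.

MAP = 5.2544, posterior mean = 5.3421

Σ counts = 56. Posterior: Gamma(shape = 4.9+56 = 60.9, rate = 2.4+9 = 11.4).
Mode = (α−1)/β = 59.9/11.4 = 5.2544.
Mean = α/β = 60.9/11.4 = 5.3421.
Right-skewed posterior ⇒ mode < mean.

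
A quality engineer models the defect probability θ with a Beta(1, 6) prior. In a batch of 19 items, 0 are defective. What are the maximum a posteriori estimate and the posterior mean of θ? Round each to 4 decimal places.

MAP: 0.0000. Posterior mean: 0.0385.

Posterior: Beta(1+0, 6+19) = Beta(1, 25).
Since α = 1 ≤ 1 and β > 1, the Beta density is monotone decreasing on [0,1]; the mode is at 0.
Mean = 1/(1+25) = 0.0385.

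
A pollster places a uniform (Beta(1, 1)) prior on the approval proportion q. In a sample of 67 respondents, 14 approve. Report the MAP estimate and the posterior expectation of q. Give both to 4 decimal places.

q_MAP = 0.2090, E[q|data] = 0.2174

Posterior: Beta(1+14, 1+53) = Beta(15, 54).
Mode = (15−1)/(15+54−2) = 14/67 = 0.2090.
With a flat prior the MAP equals the MLE, 14/67.
Mean = 15/(15+54) = 15/69 = 0.2174.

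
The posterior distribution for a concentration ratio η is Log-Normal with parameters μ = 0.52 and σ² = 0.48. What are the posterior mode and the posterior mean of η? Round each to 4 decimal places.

MAP = 1.0408, posterior mean = 2.1383

Mode = exp(μ − σ²) = exp(0.04) = 1.0408.
Mean = exp(μ + σ²/2) = exp(0.760) = 2.1383.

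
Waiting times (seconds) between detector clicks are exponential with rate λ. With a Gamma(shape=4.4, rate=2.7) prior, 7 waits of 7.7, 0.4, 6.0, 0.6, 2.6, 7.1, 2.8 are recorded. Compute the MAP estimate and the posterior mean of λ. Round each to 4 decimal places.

MAP = 0.3478, posterior mean = 0.3813

Σ times = 27.2. Posterior: Gamma(shape = 4.4+7 = 11.4, rate = 2.7+27.2 = 29.9).
Mode = (α−1)/β = 10.4/29.9 = 0.3478.
Mean = α/β = 11.4/29.9 = 0.3813.
Right-skewed posterior ⇒ mode < mean.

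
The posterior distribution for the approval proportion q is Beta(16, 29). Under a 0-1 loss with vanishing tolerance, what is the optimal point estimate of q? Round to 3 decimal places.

0.349

Mode = (16−1)/(16+29−2) = 15/43 = 0.349.
Mean = 16/(16+29) = 16/45 = 0.356.
This is the posterior mode — the MAP estimate.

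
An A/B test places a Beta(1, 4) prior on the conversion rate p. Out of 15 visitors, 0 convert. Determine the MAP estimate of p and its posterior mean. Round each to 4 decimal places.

Posterior: Beta(1+0, 4+15) = Beta(1, 19).
Since α = 1 ≤ 1 and β > 1, the Beta density is monotone decreasing on [0,1]; the mode is at 0.
Mean = 1/(1+19) = 0.0500.

MAP = 0.0000, posterior mean = 0.0500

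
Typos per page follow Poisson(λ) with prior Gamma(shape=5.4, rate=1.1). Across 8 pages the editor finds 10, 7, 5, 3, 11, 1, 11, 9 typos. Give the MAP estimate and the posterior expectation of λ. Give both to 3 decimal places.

Σ counts = 57. Posterior: Gamma(shape = 5.4+57 = 62.4, rate = 1.1+8 = 9.1).
Mode = (α−1)/β = 61.4/9.1 = 6.747.
Mean = α/β = 62.4/9.1 = 6.857.

MAP = 6.747; posterior mean = 6.857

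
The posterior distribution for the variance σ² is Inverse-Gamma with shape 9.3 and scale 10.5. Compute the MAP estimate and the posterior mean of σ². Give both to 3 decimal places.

MAP = 1.019; posterior mean = 1.265

Mode = β/(α+1) = 10.5/10.3 = 1.019.
Mean = β/(α−1) = 10.5/8.3 = 1.265.
The posterior is right-skewed, so the mean exceeds the mode.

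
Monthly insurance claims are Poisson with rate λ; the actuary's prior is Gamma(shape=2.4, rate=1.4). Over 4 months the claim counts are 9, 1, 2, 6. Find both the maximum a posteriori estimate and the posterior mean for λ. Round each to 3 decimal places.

MAP = 3.593, posterior mean = 3.778

Σ counts = 18. Posterior: Gamma(shape = 2.4+18 = 20.4, rate = 1.4+4 = 5.4).
Mode = (α−1)/β = 19.4/5.4 = 3.593.
Mean = α/β = 20.4/5.4 = 3.778.
Right-skewed posterior ⇒ mode < mean.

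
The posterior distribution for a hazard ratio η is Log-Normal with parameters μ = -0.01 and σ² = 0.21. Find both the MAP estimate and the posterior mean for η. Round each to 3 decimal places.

Mode = exp(μ − σ²) = exp(-0.22) = 0.803.
Mean = exp(μ + σ²/2) = exp(0.095) = 1.100.
Right-skewed posterior ⇒ mode < mean.

η_MAP = 0.803, E[η|data] = 1.100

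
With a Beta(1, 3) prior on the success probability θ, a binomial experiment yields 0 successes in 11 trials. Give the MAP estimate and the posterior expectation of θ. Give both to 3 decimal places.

θ_MAP = 0.000, E[θ|data] = 0.067

Posterior: Beta(1+0, 3+11) = Beta(1, 14).
Since α = 1 ≤ 1 and β > 1, the Beta density is monotone decreasing on [0,1]; the mode is at 0.
Mean = 1/(1+14) = 0.067.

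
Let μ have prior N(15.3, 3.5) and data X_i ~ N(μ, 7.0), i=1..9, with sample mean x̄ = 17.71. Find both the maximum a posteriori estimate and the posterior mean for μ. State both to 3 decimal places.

MAP = 17.272, posterior mean = 17.272

Posterior for μ is Normal. Precision-weighted mean: (1/3.5·15.3 + 9/7.0·17.71) / (1/3.5 + 9/7.0) = 17.272.
A Normal posterior is symmetric, so mode = mean.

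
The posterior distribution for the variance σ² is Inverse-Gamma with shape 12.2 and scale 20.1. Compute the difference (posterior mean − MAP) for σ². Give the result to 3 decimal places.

0.272

Mode = β/(α+1) = 20.1/13.2 = 1.523.
Mean = β/(α−1) = 20.1/11.2 = 1.795.
Difference = 1.795 − 1.523 = 0.272.
Mean > mode: the posterior has a right tail.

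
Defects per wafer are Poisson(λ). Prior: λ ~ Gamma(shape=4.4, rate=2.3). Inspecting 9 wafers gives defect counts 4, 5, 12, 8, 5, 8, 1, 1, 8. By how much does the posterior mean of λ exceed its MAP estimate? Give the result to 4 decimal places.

0.0885

Σ counts = 52. Posterior: Gamma(shape = 4.4+52 = 56.4, rate = 2.3+9 = 11.3).
Mode = (α−1)/β = 55.4/11.3 = 4.9027.
Mean = α/β = 56.4/11.3 = 4.9912.
Difference = 4.9912 − 4.9027 = 0.0885.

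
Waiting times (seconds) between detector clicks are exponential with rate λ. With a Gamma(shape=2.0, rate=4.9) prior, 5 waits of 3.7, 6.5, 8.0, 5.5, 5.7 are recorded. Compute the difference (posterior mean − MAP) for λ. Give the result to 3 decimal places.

Σ times = 29.4. Posterior: Gamma(shape = 2.0+5 = 7.0, rate = 4.9+29.4 = 34.3).
Mode = (α−1)/β = 6.0/34.3 = 0.175.
Mean = α/β = 7.0/34.3 = 0.204.
Difference = 0.204 − 0.175 = 0.029.
The mean is pulled above the mode by the posterior's right skew.

0.029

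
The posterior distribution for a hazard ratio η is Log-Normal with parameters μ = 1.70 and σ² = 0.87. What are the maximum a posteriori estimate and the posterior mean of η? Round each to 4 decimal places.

MAP = 2.2933, posterior mean = 8.4570

Mode = exp(μ − σ²) = exp(0.83) = 2.2933.
Mean = exp(μ + σ²/2) = exp(2.135) = 8.4570.
Right-skewed posterior ⇒ mode < mean.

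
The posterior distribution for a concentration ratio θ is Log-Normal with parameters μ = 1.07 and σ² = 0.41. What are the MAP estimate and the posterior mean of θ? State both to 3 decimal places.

Mode = exp(μ − σ²) = exp(0.66) = 1.935.
Mean = exp(μ + σ²/2) = exp(1.275) = 3.579.
The mean is pulled above the mode by the posterior's right skew.

MAP: 1.935. Posterior mean: 3.579.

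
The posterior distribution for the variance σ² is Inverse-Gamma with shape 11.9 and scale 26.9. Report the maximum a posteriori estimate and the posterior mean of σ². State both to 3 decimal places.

σ²_MAP = 2.085, E[σ²|data] = 2.468

Mode = β/(α+1) = 26.9/12.9 = 2.085.
Mean = β/(α−1) = 26.9/10.9 = 2.468.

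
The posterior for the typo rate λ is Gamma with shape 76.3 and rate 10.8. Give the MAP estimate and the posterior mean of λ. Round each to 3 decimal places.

MAP = 6.972; posterior mean = 7.065

Mode = (α−1)/β = 75.3/10.8 = 6.972.
Mean = α/β = 76.3/10.8 = 7.065.
Mean > mode: the posterior has a right tail.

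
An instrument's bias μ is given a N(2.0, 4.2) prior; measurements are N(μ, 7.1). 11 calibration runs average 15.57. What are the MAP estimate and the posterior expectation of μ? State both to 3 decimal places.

MAP = 13.762, posterior mean = 13.762

Posterior for μ is Normal. Precision-weighted mean: (1/4.2·2.0 + 11/7.1·15.57) / (1/4.2 + 11/7.1) = 13.762.
A Normal posterior is symmetric, so mode = mean.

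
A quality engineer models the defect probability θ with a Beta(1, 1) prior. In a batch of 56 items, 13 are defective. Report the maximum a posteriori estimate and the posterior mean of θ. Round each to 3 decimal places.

Posterior: Beta(1+13, 1+43) = Beta(14, 44).
Mode = (14−1)/(14+44−2) = 13/56 = 0.232.
With a flat prior the MAP equals the MLE, 13/56.
Mean = 14/(14+44) = 14/58 = 0.241.
Mean > mode: the posterior has a right tail.

MAP = 0.232, posterior mean = 0.241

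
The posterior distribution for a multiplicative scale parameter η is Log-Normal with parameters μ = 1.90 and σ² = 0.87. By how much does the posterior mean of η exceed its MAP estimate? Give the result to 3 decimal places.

7.528

Mode = exp(μ − σ²) = exp(1.03) = 2.801.
Mean = exp(μ + σ²/2) = exp(2.335) = 10.329.
Difference = 10.329 − 2.801 = 7.528.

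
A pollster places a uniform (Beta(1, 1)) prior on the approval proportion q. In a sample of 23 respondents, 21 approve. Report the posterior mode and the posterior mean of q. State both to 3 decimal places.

q_MAP = 0.913, E[q|data] = 0.880

Posterior: Beta(1+21, 1+2) = Beta(22, 3).
Mode = (22−1)/(22+3−2) = 21/23 = 0.913.
Mean = 22/(22+3) = 22/25 = 0.880.
The posterior is left-skewed, so the mode exceeds the mean.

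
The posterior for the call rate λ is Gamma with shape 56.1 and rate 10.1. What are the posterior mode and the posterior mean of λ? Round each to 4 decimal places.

posterior mode = 5.4554, posterior mean = 5.5545

Mode = (α−1)/β = 55.1/10.1 = 5.4554.
Mean = α/β = 56.1/10.1 = 5.5545.
The mean is pulled above the mode by the posterior's right skew.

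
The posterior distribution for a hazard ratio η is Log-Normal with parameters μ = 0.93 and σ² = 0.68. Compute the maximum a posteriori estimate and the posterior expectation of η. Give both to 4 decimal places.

maximum a posteriori estimate = 1.2840, posterior expectation = 3.5609

Mode = exp(μ − σ²) = exp(0.25) = 1.2840.
Mean = exp(μ + σ²/2) = exp(1.270) = 3.5609.
Right-skewed posterior ⇒ mode < mean.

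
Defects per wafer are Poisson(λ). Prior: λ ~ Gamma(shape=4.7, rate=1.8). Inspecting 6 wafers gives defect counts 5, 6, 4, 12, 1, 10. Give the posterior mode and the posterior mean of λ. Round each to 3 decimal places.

Σ counts = 38. Posterior: Gamma(shape = 4.7+38 = 42.7, rate = 1.8+6 = 7.8).
Mode = (α−1)/β = 41.7/7.8 = 5.346.
Mean = α/β = 42.7/7.8 = 5.474.

MAP: 5.346. Posterior mean: 5.474.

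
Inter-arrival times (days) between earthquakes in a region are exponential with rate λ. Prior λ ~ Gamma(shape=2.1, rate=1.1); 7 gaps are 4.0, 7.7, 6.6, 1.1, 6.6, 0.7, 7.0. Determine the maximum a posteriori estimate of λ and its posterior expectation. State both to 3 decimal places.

Σ times = 33.7. Posterior: Gamma(shape = 2.1+7 = 9.1, rate = 1.1+33.7 = 34.8).
Mode = (α−1)/β = 8.1/34.8 = 0.233.
Mean = α/β = 9.1/34.8 = 0.261.

λ_MAP = 0.233, E[λ|data] = 0.261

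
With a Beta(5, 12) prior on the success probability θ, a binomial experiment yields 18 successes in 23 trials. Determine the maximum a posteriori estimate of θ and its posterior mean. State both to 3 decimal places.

MAP = 0.579; posterior mean = 0.575

Posterior: Beta(5+18, 12+5) = Beta(23, 17).
Mode = (23−1)/(23+17−2) = 22/38 = 0.579.
Mean = 23/(23+17) = 23/40 = 0.575.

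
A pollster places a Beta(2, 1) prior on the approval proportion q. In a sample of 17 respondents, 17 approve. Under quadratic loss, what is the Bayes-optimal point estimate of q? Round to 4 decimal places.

0.9500

Posterior: Beta(2+17, 1+0) = Beta(19, 1).
Since β = 1 ≤ 1 and α > 1, the Beta density is monotone increasing on [0,1]; the mode is at 1.
Mean = 19/(19+1) = 0.9500.
Quadratic loss ⇒ the optimal estimator is the posterior mean.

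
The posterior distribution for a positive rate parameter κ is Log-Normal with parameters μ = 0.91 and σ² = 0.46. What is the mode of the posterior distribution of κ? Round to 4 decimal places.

Mode = exp(μ − σ²) = exp(0.45) = 1.5683.
Mean = exp(μ + σ²/2) = exp(1.140) = 3.1268.
This is the posterior mode — the MAP estimate.

1.5683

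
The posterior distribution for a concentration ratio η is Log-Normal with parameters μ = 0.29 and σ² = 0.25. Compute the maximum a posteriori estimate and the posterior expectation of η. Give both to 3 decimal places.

Mode = exp(μ − σ²) = exp(0.04) = 1.041.
Mean = exp(μ + σ²/2) = exp(0.415) = 1.514.

MAP = 1.041, posterior mean = 1.514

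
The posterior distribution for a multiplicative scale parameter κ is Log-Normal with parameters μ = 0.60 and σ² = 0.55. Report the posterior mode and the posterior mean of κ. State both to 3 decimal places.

κ_MAP = 1.051, E[κ|data] = 2.399

Mode = exp(μ − σ²) = exp(0.05) = 1.051.
Mean = exp(μ + σ²/2) = exp(0.875) = 2.399.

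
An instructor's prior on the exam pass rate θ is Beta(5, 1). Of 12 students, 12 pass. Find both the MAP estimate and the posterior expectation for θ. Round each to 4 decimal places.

MAP estimate = 1.0000, posterior expectation = 0.9444

Posterior: Beta(5+12, 1+0) = Beta(17, 1).
Since β = 1 ≤ 1 and α > 1, the Beta density is monotone increasing on [0,1]; the mode is at 1.
Mean = 17/(17+1) = 0.9444.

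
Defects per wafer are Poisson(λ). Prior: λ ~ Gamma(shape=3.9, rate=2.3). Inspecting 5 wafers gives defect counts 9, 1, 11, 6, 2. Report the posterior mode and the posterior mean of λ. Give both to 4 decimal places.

Σ counts = 29. Posterior: Gamma(shape = 3.9+29 = 32.9, rate = 2.3+5 = 7.3).
Mode = (α−1)/β = 31.9/7.3 = 4.3699.
Mean = α/β = 32.9/7.3 = 4.5068.
The mean is pulled above the mode by the posterior's right skew.

MAP: 4.3699. Posterior mean: 4.5068.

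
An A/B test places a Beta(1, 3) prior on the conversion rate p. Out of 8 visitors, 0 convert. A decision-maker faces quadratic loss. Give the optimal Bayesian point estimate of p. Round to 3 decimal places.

Posterior: Beta(1+0, 3+8) = Beta(1, 11).
Since α = 1 ≤ 1 and β > 1, the Beta density is monotone decreasing on [0,1]; the mode is at 0.
Mean = 1/(1+11) = 0.083.
Quadratic loss ⇒ the optimal estimator is the posterior mean.

0.083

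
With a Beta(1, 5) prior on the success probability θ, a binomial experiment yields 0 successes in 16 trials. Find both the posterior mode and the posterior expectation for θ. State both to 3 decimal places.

Posterior: Beta(1+0, 5+16) = Beta(1, 21).
Since α = 1 ≤ 1 and β > 1, the Beta density is monotone decreasing on [0,1]; the mode is at 0.
Mean = 1/(1+21) = 0.045.
The posterior is right-skewed, so the mean exceeds the mode.

MAP: 0.000. Posterior mean: 0.045.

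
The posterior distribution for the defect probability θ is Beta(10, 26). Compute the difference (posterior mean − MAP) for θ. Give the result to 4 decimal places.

0.0131

Mode = (10−1)/(10+26−2) = 9/34 = 0.2647.
Mean = 10/(10+26) = 10/36 = 0.2778.
Difference = 0.2778 − 0.2647 = 0.0131.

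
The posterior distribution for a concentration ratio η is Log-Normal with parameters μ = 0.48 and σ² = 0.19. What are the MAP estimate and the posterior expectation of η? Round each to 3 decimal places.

Mode = exp(μ − σ²) = exp(0.29) = 1.336.
Mean = exp(μ + σ²/2) = exp(0.575) = 1.777.

MAP = 1.336, posterior mean = 1.777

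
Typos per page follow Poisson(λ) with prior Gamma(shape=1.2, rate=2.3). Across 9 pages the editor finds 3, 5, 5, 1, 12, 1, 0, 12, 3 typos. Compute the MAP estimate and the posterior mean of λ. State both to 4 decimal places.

Σ counts = 42. Posterior: Gamma(shape = 1.2+42 = 43.2, rate = 2.3+9 = 11.3).
Mode = (α−1)/β = 42.2/11.3 = 3.7345.
Mean = α/β = 43.2/11.3 = 3.8230.

MAP = 3.7345, posterior mean = 3.8230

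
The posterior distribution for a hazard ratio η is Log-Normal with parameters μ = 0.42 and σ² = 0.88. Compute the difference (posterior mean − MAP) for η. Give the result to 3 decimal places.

1.732

Mode = exp(μ − σ²) = exp(-0.46) = 0.631.
Mean = exp(μ + σ²/2) = exp(0.860) = 2.363.
Difference = 2.363 − 0.631 = 1.732.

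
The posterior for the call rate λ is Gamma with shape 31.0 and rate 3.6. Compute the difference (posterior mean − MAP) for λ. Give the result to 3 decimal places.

0.278

Mode = (α−1)/β = 30.0/3.6 = 8.333.
Mean = α/β = 31.0/3.6 = 8.611.
Difference = 8.611 − 8.333 = 0.278.
Mean > mode: the posterior has a right tail.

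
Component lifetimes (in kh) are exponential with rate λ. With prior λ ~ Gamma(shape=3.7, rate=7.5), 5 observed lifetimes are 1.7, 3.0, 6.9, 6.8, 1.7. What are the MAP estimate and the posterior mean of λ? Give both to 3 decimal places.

Σ times = 20.1. Posterior: Gamma(shape = 3.7+5 = 8.7, rate = 7.5+20.1 = 27.6).
Mode = (α−1)/β = 7.7/27.6 = 0.279.
Mean = α/β = 8.7/27.6 = 0.315.
Right-skewed posterior ⇒ mode < mean.

MAP: 0.279. Posterior mean: 0.315.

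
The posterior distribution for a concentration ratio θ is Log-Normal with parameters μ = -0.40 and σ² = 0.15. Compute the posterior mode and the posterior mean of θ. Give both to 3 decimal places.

MAP = 0.577, posterior mean = 0.723

Mode = exp(μ − σ²) = exp(-0.55) = 0.577.
Mean = exp(μ + σ²/2) = exp(-0.325) = 0.723.
The posterior is right-skewed, so the mean exceeds the mode.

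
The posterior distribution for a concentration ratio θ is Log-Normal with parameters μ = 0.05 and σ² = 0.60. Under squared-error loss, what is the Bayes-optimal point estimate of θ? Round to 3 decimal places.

Mode = exp(μ − σ²) = exp(-0.55) = 0.577.
Mean = exp(μ + σ²/2) = exp(0.350) = 1.419.
Squared-error loss ⇒ the optimal estimator is the posterior mean.

1.419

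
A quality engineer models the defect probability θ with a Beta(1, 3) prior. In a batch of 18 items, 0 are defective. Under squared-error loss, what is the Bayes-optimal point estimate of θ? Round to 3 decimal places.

Posterior: Beta(1+0, 3+18) = Beta(1, 21).
Since α = 1 ≤ 1 and β > 1, the Beta density is monotone decreasing on [0,1]; the mode is at 0.
Mean = 1/(1+21) = 0.045.
Squared-error loss ⇒ the optimal estimator is the posterior mean.

0.045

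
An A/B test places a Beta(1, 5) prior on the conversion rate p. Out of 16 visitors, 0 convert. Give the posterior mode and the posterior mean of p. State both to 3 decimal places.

Posterior: Beta(1+0, 5+16) = Beta(1, 21).
Since α = 1 ≤ 1 and β > 1, the Beta density is monotone decreasing on [0,1]; the mode is at 0.
Mean = 1/(1+21) = 0.045.
Right-skewed posterior ⇒ mode < mean.

MAP = 0.000; posterior mean = 0.045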